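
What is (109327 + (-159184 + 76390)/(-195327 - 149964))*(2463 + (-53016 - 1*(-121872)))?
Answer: 897423902211123/115097 ≈ 7.7971e+9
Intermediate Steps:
(109327 + (-159184 + 76390)/(-195327 - 149964))*(2463 + (-53016 - 1*(-121872))) = (109327 - 82794/(-345291))*(2463 + (-53016 + 121872)) = (109327 - 82794*(-1/345291))*(2463 + 68856) = (109327 + 27598/115097)*71319 = (12583237317/115097)*71319 = 897423902211123/115097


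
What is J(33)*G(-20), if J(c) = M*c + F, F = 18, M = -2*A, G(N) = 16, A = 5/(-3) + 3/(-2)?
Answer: 3632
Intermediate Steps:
A = -19/6 (A = 5*(-1/3) + 3*(-1/2) = -5/3 - 3/2 = -19/6 ≈ -3.1667)
M = 19/3 (M = -2*(-19/6) = 19/3 ≈ 6.3333)
J(c) = 18 + 19*c/3 (J(c) = 19*c/3 + 18 = 18 + 19*c/3)
J(33)*G(-20) = (18 + (19/3)*33)*16 = (18 + 209)*16 = 227*16 = 3632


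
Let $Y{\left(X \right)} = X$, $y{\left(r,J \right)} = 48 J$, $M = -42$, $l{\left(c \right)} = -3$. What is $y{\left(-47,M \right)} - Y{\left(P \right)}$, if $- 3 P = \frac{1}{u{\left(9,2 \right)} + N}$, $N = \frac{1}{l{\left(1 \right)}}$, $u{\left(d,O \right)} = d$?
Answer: $- \frac{52415}{26} \approx -2016.0$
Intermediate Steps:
$N = - \frac{1}{3}$ ($N = \frac{1}{-3} = - \frac{1}{3} \approx -0.33333$)
$P = - \frac{1}{26}$ ($P = - \frac{1}{3 \left(9 - \frac{1}{3}\right)} = - \frac{1}{3 \cdot \frac{26}{3}} = \left(- \frac{1}{3}\right) \frac{3}{26} = - \frac{1}{26} \approx -0.038462$)
$y{\left(-47,M \right)} - Y{\left(P \right)} = 48 \left(-42\right) - - \frac{1}{26} = -2016 + \frac{1}{26} = - \frac{52415}{26}$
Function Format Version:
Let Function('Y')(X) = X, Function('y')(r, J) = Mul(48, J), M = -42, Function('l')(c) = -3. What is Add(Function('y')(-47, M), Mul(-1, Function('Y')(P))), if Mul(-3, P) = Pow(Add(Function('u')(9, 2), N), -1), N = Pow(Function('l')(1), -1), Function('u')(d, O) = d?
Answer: Rational(-52415, 26) ≈ -2016.0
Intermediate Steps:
N = Rational(-1, 3) (N = Pow(-3, -1) = Rational(-1, 3) ≈ -0.33333)
P = Rational(-1, 26) (P = Mul(Rational(-1, 3), Pow(Add(9, Rational(-1, 3)), -1)) = Mul(Rational(-1, 3), Pow(Rational(26, 3), -1)) = Mul(Rational(-1, 3), Rational(3, 26)) = Rational(-1, 26) ≈ -0.038462)
Add(Function('y')(-47, M), Mul(-1, Function('Y')(P))) = Add(Mul(48, -42), Mul(-1, Rational(-1, 26))) = Add(-2016, Rational(1, 26)) = Rational(-52415, 26)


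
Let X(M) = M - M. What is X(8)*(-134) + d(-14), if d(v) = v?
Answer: -14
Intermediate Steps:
X(M) = 0
X(8)*(-134) + d(-14) = 0*(-134) - 14 = 0 - 14 = -14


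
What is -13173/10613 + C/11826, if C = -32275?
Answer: -498318473/125509338 ≈ -3.9704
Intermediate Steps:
-13173/10613 + C/11826 = -13173/10613 - 32275/11826 = -498318473/125509338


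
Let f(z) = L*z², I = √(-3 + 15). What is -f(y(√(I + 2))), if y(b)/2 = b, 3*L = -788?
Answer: 6304/3 + 6304*√3/3 ≈ 5741.0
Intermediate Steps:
L = -788/3 (L = (⅓)*(-788) = -788/3 ≈ -262.67)
I = 2*√3 (I = √12 = 2*√3 ≈ 3.4641)
y(b) = 2*b
f(z) = -788*z²/3
-f(y(√(I + 2))) = -(-788)*(2*√(2*√3 + 2))²/3 = -(-788)*(2*√(2 + 2*√3))²/3 = -(-788)*(8 + 8*√3)/3 = -(-6304/3 - 6304*√3/3) = 6304/3 + 6304*√3/3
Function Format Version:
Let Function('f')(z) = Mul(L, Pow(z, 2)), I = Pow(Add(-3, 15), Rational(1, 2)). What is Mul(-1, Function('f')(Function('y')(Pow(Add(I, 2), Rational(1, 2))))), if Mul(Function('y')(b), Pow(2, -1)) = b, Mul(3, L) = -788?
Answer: Add(Rational(6304, 3), Mul(Rational(6304, 3), Pow(3, Rational(1, 2)))) ≈ 5741.0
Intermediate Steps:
L = Rational(-788, 3) (L = Mul(Rational(1, 3), -788) = Rational(-788, 3) ≈ -262.67)
I = Mul(2, Pow(3, Rational(1, 2))) (I = Pow(12, Rational(1, 2)) = Mul(2, Pow(3, Rational(1, 2))) ≈ 3.4641)
Function('y')(b) = Mul(2, b)
Function('f')(z) = Mul(Rational(-788, 3), Pow(z, 2))
Mul(-1, Function('f')(Function('y')(Pow(Add(I, 2), Rational(1, 2))))) = Mul(-1, Mul(Rational(-788, 3), Pow(Mul(2, Pow(Add(Mul(2, Pow(3, Rational(1, 2))), 2), Rational(1, 2))), 2))) = Mul(-1, Mul(Rational(-788, 3), Pow(Mul(2, Pow(Add(2, Mul(2, Pow(3, Rational(1, 2)))), Rational(1, 2))), 2))) = Mul(-1, Mul(Rational(-788, 3), Add(8, Mul(8, Pow(3, Rational(1, 2)))))) = Mul(-1, Add(Rational(-6304, 3), Mul(Rational(-6304, 3), Pow(3, Rational(1, 2))))) = Add(Rational(6304, 3), Mul(Rational(6304, 3), Pow(3, Rational(1, 2))))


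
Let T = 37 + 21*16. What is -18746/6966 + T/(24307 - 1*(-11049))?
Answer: -330092629/123144948 ≈ -2.6805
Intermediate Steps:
T = 373 (T = 37 + 336 = 373)
-18746/6966 + T/(24307 - 1*(-11049)) = -18746/6966 + 373/(24307 - 1*(-11049)) = -18746*1/6966 + 373/(24307 + 11049) = -9373/3483 + 373/35356 = -330092629/123144948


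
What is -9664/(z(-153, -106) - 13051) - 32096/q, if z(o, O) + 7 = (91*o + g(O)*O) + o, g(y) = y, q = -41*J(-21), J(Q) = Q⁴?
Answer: 38784150976/63383108229 ≈ 0.61190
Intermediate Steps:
q = -7973721 (q = -41*(-21)⁴ = -41*194481 = -7973721)
z(o, O) = -7 + O² + 92*o (z(o, O) = -7 + ((91*o + O*O) + o) = -7 + ((91*o + O²) + o) = -7 + ((O² + 91*o) + o) = -7 + (O² + 92*o) = -7 + O² + 92*o)
-9664/(z(-153, -106) - 13051) - 32096/q = -9664/((-7 + (-106)² + 92*(-153)) - 13051) - 32096/(-7973721) = -9664/((-7 + 11236 - 14076) - 13051) - 32096*(-1/7973721) = -9664/(-2847 - 13051) + 32096/7973721 = -9664/(-15898) + 32096/7973721 = -9664*(-1/15898) + 32096/7973721 = 4832/7949 + 32096/7973721 = 38784150976/63383108229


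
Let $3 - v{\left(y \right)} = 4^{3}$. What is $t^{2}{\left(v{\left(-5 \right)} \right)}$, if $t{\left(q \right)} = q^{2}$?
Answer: $13845841$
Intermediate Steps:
$v{\left(y \right)} = -61$ ($v{\left(y \right)} = 3 - 4^{3} = 3 - 64 = -61$)
$t^{2}{\left(v{\left(-5 \right)} \right)} = \left(\left(-61\right)^{2}\right)^{2} = 3721^{2} = 13845841$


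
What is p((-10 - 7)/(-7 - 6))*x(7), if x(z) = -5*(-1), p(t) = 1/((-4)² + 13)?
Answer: 5/29 ≈ 0.17241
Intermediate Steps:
p(t) = 1/29 (p(t) = 1/(16 + 13) = 1/29)
x(z) = 5
p((-10 - 7)/(-7 - 6))*x(7) = (1/29)*5 = 5/29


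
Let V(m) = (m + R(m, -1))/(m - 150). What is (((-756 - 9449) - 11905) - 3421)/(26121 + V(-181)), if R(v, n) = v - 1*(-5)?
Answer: -8450761/8646408 ≈ -0.97737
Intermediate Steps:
R(v, n) = 5 + v (R(v, n) = v + 5 = 5 + v)
V(m) = (5 + 2*m)/(-150 + m) (V(m) = (m + (5 + m))/(m - 150) = (5 + 2*m)/(-150 + m))
(((-756 - 9449) - 11905) - 3421)/(26121 + V(-181)) = (((-756 - 9449) - 11905) - 3421)/(26121 + (5 + 2*(-181))/(-150 - 181)) = ((-10205 - 11905) - 3421)/(26121 + (5 - 362)/(-331)) = (-22110 - 3421)/(26121 - 1/331*(-357)) = -25531/(26121 + 357/331) = -25531/8646408/331 = -25531*331/8646408 = -8450761/8646408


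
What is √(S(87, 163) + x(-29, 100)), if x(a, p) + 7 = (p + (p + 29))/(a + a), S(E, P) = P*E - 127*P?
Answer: I*√21970110/58 ≈ 80.814*I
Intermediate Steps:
S(E, P) = -127*P + E*P (S(E, P) = E*P - 127*P = -127*P + E*P)
x(a, p) = -7 + (29 + 2*p)/(2*a) (x(a, p) = -7 + (p + (p + 29))/(a + a) = -7 + (p + (29 + p))/((2*a)) = -7 + (29 + 2*p)*(1/(2*a)) = -7 + (29 + 2*p)/(2*a))
√(S(87, 163) + x(-29, 100)) = √(163*(-127 + 87) + (29/2 + 100 - 7*(-29))/(-29)) = √(163*(-40) - (29/2 + 100 + 203)/29) = √(-6520 - 1/29*635/2) = √(-6520 - 635/58) = √(-378795/58) = I*√21970110/58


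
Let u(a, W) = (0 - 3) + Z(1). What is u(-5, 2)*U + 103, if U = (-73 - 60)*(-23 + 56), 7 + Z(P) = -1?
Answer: 48382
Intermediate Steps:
Z(P) = -8 (Z(P) = -7 - 1 = -8)
u(a, W) = -11 (u(a, W) = (0 - 3) - 8 = -3 - 8 = -11)
U = -4389 (U = -133*33 = -4389)
u(-5, 2)*U + 103 = -11*(-4389) + 103 = 48279 + 103 = 48382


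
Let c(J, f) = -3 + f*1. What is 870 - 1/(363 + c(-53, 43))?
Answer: 350609/403 ≈ 870.00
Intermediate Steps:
c(J, f) = -3 + f
870 - 1/(363 + c(-53, 43)) = 870 - 1/(363 + (-3 + 43)) = 870 - 1/(363 + 40) = 870 - 1/403 = 350609/403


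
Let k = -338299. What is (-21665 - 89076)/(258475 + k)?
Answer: 110741/79824 ≈ 1.3873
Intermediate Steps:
(-21665 - 89076)/(258475 + k) = (-21665 - 89076)/(258475 - 338299) = -110741/(-79824) = -110741*(-1/79824) = 110741/79824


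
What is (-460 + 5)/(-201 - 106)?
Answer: 455/307 ≈ 1.4821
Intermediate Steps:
(-460 + 5)/(-201 - 106) = -455/(-307) = -455*(-1/307) = 455/307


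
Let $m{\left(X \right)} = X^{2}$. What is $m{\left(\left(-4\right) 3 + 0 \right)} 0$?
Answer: $0$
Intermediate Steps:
$m{\left(\left(-4\right) 3 + 0 \right)} 0 = \left(\left(-4\right) 3 + 0\right)^{2} \cdot 0 = \left(-12 + 0\right)^{2} \cdot 0 = \left(-12\right)^{2} \cdot 0 = 144 \cdot 0 = 0$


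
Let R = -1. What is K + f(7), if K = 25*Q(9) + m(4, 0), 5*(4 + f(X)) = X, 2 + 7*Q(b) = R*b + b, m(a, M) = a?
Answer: -201/35 ≈ -5.7429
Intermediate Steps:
Q(b) = -2/7 (Q(b) = -2/7 + (-b + b)/7 = -2/7 + (⅐)*0 = -2/7 + 0 = -2/7)
f(X) = -4 + X/5
K = -22/7 (K = 25*(-2/7) + 4 = -50/7 + 4 = -22/7 ≈ -3.1429)
K + f(7) = -22/7 + (-4 + (⅕)*7) = -22/7 + (-4 + 7/5) = -22/7 - 13/5 = -201/35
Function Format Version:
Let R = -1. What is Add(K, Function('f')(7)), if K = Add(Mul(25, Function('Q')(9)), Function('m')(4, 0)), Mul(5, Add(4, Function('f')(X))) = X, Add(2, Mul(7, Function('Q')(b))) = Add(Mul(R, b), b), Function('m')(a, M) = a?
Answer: Rational(-201, 35) ≈ -5.7429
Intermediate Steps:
Function('Q')(b) = Rational(-2, 7) (Function('Q')(b) = Add(Rational(-2, 7), Mul(Rational(1, 7), Add(Mul(-1, b), b))) = Add(Rational(-2, 7), Mul(Rational(1, 7), 0)) = Add(Rational(-2, 7), 0) = Rational(-2, 7))
Function('f')(X) = Add(-4, Mul(Rational(1, 5), X))
K = Rational(-22, 7) (K = Add(Mul(25, Rational(-2, 7)), 4) = Add(Rational(-50, 7), 4) = Rational(-22, 7) ≈ -3.1429)
Add(K, Function('f')(7)) = Add(Rational(-22, 7), Add(-4, Mul(Rational(1, 5), 7))) = Add(Rational(-22, 7), Add(-4, Rational(7, 5))) = Add(Rational(-22, 7), Rational(-13, 5)) = Rational(-201, 35)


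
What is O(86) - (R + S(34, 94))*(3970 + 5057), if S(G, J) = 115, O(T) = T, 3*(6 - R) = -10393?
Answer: -32364718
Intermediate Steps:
R = 10411/3 (R = 6 - ⅓*(-10393) = 6 + 10393/3 = 10411/3 ≈ 3470.3)
O(86) - (R + S(34, 94))*(3970 + 5057) = 86 - (10411/3 + 115)*(3970 + 5057) = 86 - 10756*9027/3 = 86 - 1*32364804 = 86 - 32364804 = -32364718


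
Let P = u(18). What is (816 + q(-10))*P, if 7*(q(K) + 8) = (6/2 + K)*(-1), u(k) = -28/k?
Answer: -11326/9 ≈ -1258.4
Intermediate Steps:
P = -14/9 (P = -28/18 = -28*1/18 = -14/9 ≈ -1.5556)
q(K) = -59/7 - K/7 (q(K) = -8 + ((6/2 + K)*(-1))/7 = -8 + ((6*(½) + K)*(-1))/7 = -8 + ((3 + K)*(-1))/7 = -8 + (-3 - K)/7 = -8 + (-3/7 - K/7) = -59/7 - K/7)
(816 + q(-10))*P = (816 + (-59/7 - ⅐*(-10)))*(-14/9) = (816 + (-59/7 + 10/7))*(-14/9) = (816 - 7)*(-14/9) = 809*(-14/9) = -11326/9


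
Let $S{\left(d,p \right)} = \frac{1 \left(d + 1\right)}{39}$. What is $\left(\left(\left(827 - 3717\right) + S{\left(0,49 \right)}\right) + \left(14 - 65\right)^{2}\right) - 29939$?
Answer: $- \frac{1178891}{39} \approx -30228.0$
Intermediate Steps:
$S{\left(d,p \right)} = \frac{1}{39} + \frac{d}{39}$ ($S{\left(d,p \right)} = 1 \left(1 + d\right) \frac{1}{39} = \left(1 + d\right) \frac{1}{39} = \frac{1}{39} + \frac{d}{39}$)
$\left(\left(\left(827 - 3717\right) + S{\left(0,49 \right)}\right) + \left(14 - 65\right)^{2}\right) - 29939 = \left(\left(\left(827 - 3717\right) + \left(\frac{1}{39} + \frac{1}{39} \cdot 0\right)\right) + \left(14 - 65\right)^{2}\right) - 29939 = \left(\left(-2890 + \left(\frac{1}{39} + 0\right)\right) + \left(-51\right)^{2}\right) - 29939 = \left(\left(-2890 + \frac{1}{39}\right) + 2601\right) - 29939 = \left(- \frac{112709}{39} + 2601\right) - 29939 = - \frac{11270}{39} - 29939 = - \frac{1178891}{39}$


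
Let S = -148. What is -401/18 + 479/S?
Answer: -33985/1332 ≈ -25.514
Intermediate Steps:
-401/18 + 479/S = -401/18 + 479/(-148) = -401*1/18 + 479*(-1/148) = -401/18 - 479/148 = -33985/1332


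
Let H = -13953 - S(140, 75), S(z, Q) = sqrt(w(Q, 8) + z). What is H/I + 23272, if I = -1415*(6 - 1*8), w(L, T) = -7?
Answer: 65845807/2830 - sqrt(133)/2830 ≈ 23267.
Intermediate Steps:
I = 2830 (I = -1415*(6 - 8) = -1415*(-2) = 2830)
S(z, Q) = sqrt(-7 + z)
H = -13953 - sqrt(133) (H = -13953 - sqrt(-7 + 140) = -13953 - sqrt(133) ≈ -13965.)
H/I + 23272 = (-13953 - sqrt(133))/2830 + 23272 = (-13953 - sqrt(133))*(1/2830) + 23272 = (-13953/2830 - sqrt(133)/2830) + 23272 = 65845807/2830 - sqrt(133)/2830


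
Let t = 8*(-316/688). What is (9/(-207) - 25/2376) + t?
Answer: -8761277/2349864 ≈ -3.7284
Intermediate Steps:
t = -158/43 (t = 8*(-316*1/688) = 8*(-79/172) = -158/43 ≈ -3.6744)
(9/(-207) - 25/2376) + t = (9/(-207) - 25/2376) - 158/43 = (9*(-1/207) - 25*1/2376) - 158/43 = (-1/23 - 25/2376) - 158/43 = -2951/54648 - 158/43 = -8761277/2349864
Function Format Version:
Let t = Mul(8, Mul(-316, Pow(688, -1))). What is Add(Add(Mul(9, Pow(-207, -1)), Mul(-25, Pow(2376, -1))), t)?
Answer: Rational(-8761277, 2349864) ≈ -3.7284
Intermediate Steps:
t = Rational(-158, 43) (t = Mul(8, Mul(-316, Rational(1, 688))) = Mul(8, Rational(-79, 172)) = Rational(-158, 43) ≈ -3.6744)
Add(Add(Mul(9, Pow(-207, -1)), Mul(-25, Pow(2376, -1))), t) = Add(Add(Mul(9, Pow(-207, -1)), Mul(-25, Pow(2376, -1))), Rational(-158, 43)) = Add(Add(Mul(9, Rational(-1, 207)), Mul(-25, Rational(1, 2376))), Rational(-158, 43)) = Add(Add(Rational(-1, 23), Rational(-25, 2376)), Rational(-158, 43)) = Add(Rational(-2951, 54648), Rational(-158, 43)) = Rational(-8761277, 2349864)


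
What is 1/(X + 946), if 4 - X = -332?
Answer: 1/1282 ≈ 0.00078003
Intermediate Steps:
X = 336 (X = 4 - 1*(-332) = 4 + 332 = 336)
1/(X + 946) = 1/(336 + 946) = 1/1282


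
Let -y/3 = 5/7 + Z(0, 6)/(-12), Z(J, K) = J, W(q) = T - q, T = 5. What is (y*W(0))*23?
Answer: -1725/7 ≈ -246.43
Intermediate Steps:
W(q) = 5 - q
y = -15/7 (y = -3*(5/7 + 0/(-12)) = -3*(5*(1/7) + 0*(-1/12)) = -3*(5/7 + 0) = -3*5/7 = -15/7 ≈ -2.1429)
(y*W(0))*23 = -15*(5 - 1*0)/7*23 = -15*(5 + 0)/7*23 = -15/7*5*23 = -75/7*23 = -1725/7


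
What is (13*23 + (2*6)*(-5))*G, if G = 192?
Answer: 45888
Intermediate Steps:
(13*23 + (2*6)*(-5))*G = (13*23 + (2*6)*(-5))*192 = (299 + 12*(-5))*192 = (299 - 60)*192 = 239*192 = 45888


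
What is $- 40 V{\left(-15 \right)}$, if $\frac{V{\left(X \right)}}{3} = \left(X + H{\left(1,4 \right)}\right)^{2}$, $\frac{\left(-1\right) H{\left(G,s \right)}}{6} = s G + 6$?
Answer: $-675000$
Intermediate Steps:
$H{\left(G,s \right)} = -36 - 6 G s$ ($H{\left(G,s \right)} = - 6 \left(s G + 6\right) = - 6 \left(G s + 6\right) = - 6 \left(6 + G s\right) = -36 - 6 G s$)
$V{\left(X \right)} = 3 \left(-60 + X\right)^{2}$ ($V{\left(X \right)} = 3 \left(X - \left(36 + 6 \cdot 4\right)\right)^{2} = 3 \left(X - 60\right)^{2} = 3 \left(-60 + X\right)^{2}$)
$- 40 V{\left(-15 \right)} = - 40 \cdot 3 \left(-60 - 15\right)^{2} = - 40 \cdot 3 \left(-75\right)^{2} = - 40 \cdot 3 \cdot 5625 = \left(-40\right) 16875 = -675000$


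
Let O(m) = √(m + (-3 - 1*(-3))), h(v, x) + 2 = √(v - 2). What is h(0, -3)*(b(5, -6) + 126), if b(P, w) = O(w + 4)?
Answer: -254 + 124*I*√2 ≈ -254.0 + 175.36*I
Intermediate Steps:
h(v, x) = -2 + √(-2 + v) (h(v, x) = -2 + √(v - 2) = -2 + √(-2 + v))
O(m) = √m (O(m) = √(m + (-3 + 3)) = √(m + 0) = √m)
b(P, w) = √(4 + w) (b(P, w) = √(w + 4) = √(4 + w))
h(0, -3)*(b(5, -6) + 126) = (-2 + √(-2 + 0))*(√(4 - 6) + 126) = (-2 + √(-2))*(√(-2) + 126) = (-2 + I*√2)*(I*√2 + 126) = (-2 + I*√2)*(126 + I*√2)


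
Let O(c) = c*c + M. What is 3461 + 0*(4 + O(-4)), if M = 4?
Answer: 3461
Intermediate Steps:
O(c) = 4 + c**2 (O(c) = c*c + 4 = c**2 + 4 = 4 + c**2)
3461 + 0*(4 + O(-4)) = 3461 + 0*(4 + (4 + (-4)**2)) = 3461 + 0*(4 + (4 + 16)) = 3461 + 0*(4 + 20) = 3461 + 0*24 = 3461 + 0 = 3461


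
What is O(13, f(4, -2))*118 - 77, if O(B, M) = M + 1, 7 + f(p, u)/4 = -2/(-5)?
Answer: -15371/5 ≈ -3074.2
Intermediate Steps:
f(p, u) = -132/5 (f(p, u) = -28 + 4*(-2/(-5)) = -28 + 4*(-2*(-⅕)) = -28 + 4*(⅖) = -28 + 8/5 = -132/5)
O(B, M) = 1 + M
O(13, f(4, -2))*118 - 77 = (1 - 132/5)*118 - 77 = -127/5*118 - 77 = -14986/5 - 77 = -15371/5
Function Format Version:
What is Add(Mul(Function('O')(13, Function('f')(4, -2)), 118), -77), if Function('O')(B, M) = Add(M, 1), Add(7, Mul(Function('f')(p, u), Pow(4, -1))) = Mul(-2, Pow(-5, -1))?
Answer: Rational(-15371, 5) ≈ -3074.2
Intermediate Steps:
Function('f')(p, u) = Rational(-132, 5) (Function('f')(p, u) = Add(-28, Mul(4, Mul(-2, Pow(-5, -1)))) = Add(-28, Mul(4, Mul(-2, Rational(-1, 5)))) = Add(-28, Mul(4, Rational(2, 5))) = Add(-28, Rational(8, 5)) = Rational(-132, 5))
Function('O')(B, M) = Add(1, M)
Add(Mul(Function('O')(13, Function('f')(4, -2)), 118), -77) = Add(Mul(Add(1, Rational(-132, 5)), 118), -77) = Add(Mul(Rational(-127, 5), 118), -77) = Add(Rational(-14986, 5), -77) = Rational(-15371, 5)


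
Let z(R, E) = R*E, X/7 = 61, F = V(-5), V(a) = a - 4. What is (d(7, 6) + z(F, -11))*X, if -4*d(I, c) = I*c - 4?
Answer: 76433/2 ≈ 38217.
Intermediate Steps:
V(a) = -4 + a
F = -9 (F = -4 - 5 = -9)
d(I, c) = 1 - I*c/4 (d(I, c) = -(I*c - 4)/4 = -(-4 + I*c)/4 = 1 - I*c/4)
X = 427 (X = 7*61 = 427)
z(R, E) = E*R
(d(7, 6) + z(F, -11))*X = ((1 - ¼*7*6) - 11*(-9))*427 = ((1 - 21/2) + 99)*427 = (-19/2 + 99)*427 = (179/2)*427 = 76433/2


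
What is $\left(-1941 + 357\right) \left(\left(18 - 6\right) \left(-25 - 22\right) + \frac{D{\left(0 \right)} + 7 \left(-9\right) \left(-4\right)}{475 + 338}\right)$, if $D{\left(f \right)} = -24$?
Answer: $\frac{241984512}{271} \approx 8.9293 \cdot 10^{5}$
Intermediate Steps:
$\left(-1941 + 357\right) \left(\left(18 - 6\right) \left(-25 - 22\right) + \frac{D{\left(0 \right)} + 7 \left(-9\right) \left(-4\right)}{475 + 338}\right) = \left(-1941 + 357\right) \left(\left(18 - 6\right) \left(-25 - 22\right) + \frac{-24 + 7 \left(-9\right) \left(-4\right)}{475 + 338}\right) = - 1584 \left(\left(18 - 6\right) \left(-47\right) + \frac{-24 - -252}{813}\right) = - 1584 \left(12 \left(-47\right) + \left(-24 + 252\right) \frac{1}{813}\right) = - 1584 \left(-564 + 228 \cdot \frac{1}{813}\right) = - 1584 \left(-564 + \frac{76}{271}\right) = \left(-1584\right) \left(- \frac{152768}{271}\right) = \frac{241984512}{271}$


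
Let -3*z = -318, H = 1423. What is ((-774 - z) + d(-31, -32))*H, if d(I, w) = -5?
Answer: -1259355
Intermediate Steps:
z = 106 (z = -⅓*(-318) = 106)
((-774 - z) + d(-31, -32))*H = ((-774 - 1*106) - 5)*1423 = ((-774 - 106) - 5)*1423 = (-880 - 5)*1423 = -885*1423 = -1259355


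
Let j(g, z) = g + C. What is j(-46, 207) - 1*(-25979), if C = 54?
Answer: 25987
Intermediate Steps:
j(g, z) = 54 + g (j(g, z) = g + 54 = 54 + g)
j(-46, 207) - 1*(-25979) = (54 - 46) - 1*(-25979) = 8 + 25979 = 25987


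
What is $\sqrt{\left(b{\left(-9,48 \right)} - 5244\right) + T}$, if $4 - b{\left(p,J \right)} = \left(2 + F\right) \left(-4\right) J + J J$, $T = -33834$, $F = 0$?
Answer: $i \sqrt{40994} \approx 202.47 i$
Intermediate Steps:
$b{\left(p,J \right)} = 4 - J^{2} + 8 J$ ($b{\left(p,J \right)} = 4 - \left(\left(2 + 0\right) \left(-4\right) J + J J\right) = 4 - \left(2 \left(-4\right) J + J^{2}\right) = 4 - \left(- 8 J + J^{2}\right) = 4 - \left(J^{2} - 8 J\right) = 4 - J^{2} + 8 J$)
$\sqrt{\left(b{\left(-9,48 \right)} - 5244\right) + T} = \sqrt{\left(\left(4 - 48^{2} + 8 \cdot 48\right) - 5244\right) - 33834} = \sqrt{\left(\left(4 - 2304 + 384\right) - 5244\right) - 33834} = \sqrt{\left(-1916 - 5244\right) - 33834} = \sqrt{-7160 - 33834} = \sqrt{-40994} = i \sqrt{40994}$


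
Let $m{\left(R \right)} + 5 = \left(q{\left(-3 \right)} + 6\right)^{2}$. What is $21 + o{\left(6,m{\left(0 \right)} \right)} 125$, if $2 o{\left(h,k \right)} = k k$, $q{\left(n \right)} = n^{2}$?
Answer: $3025021$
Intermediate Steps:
$m{\left(R \right)} = 220$ ($m{\left(R \right)} = -5 + \left(\left(-3\right)^{2} + 6\right)^{2} = -5 + \left(9 + 6\right)^{2} = -5 + 15^{2} = -5 + 225 = 220$)
$o{\left(h,k \right)} = \frac{k^{2}}{2}$ ($o{\left(h,k \right)} = \frac{k k}{2} = \frac{k^{2}}{2}$)
$21 + o{\left(6,m{\left(0 \right)} \right)} 125 = 21 + \frac{220^{2}}{2} \cdot 125 = 21 + \frac{1}{2} \cdot 48400 \cdot 125 = 21 + 24200 \cdot 125 = 21 + 3025000 = 3025021$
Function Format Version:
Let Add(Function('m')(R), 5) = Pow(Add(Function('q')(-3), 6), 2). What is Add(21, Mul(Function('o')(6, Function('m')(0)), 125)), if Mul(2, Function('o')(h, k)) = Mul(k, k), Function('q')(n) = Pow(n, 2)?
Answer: 3025021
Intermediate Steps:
Function('m')(R) = 220 (Function('m')(R) = Add(-5, Pow(Add(Pow(-3, 2), 6), 2)) = Add(-5, Pow(Add(9, 6), 2)) = Add(-5, Pow(15, 2)) = Add(-5, 225) = 220)
Function('o')(h, k) = Mul(Rational(1, 2), Pow(k, 2)) (Function('o')(h, k) = Mul(Rational(1, 2), Mul(k, k)) = Mul(Rational(1, 2), Pow(k, 2)))
Add(21, Mul(Function('o')(6, Function('m')(0)), 125)) = Add(21, Mul(Mul(Rational(1, 2), Pow(220, 2)), 125)) = Add(21, Mul(Mul(Rational(1, 2), 48400), 125)) = Add(21, Mul(24200, 125)) = Add(21, 3025000) = 3025021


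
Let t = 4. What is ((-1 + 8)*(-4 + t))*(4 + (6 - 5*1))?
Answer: 0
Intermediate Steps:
((-1 + 8)*(-4 + t))*(4 + (6 - 5*1)) = ((-1 + 8)*(-4 + 4))*(4 + (6 - 5*1)) = (7*0)*(4 + (6 - 5)) = 0*(4 + 1) = 0*5 = 0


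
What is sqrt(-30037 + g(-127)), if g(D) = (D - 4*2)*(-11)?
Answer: 2*I*sqrt(7138) ≈ 168.97*I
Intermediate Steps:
g(D) = 88 - 11*D (g(D) = (D - 8)*(-11) = (-8 + D)*(-11) = 88 - 11*D)
sqrt(-30037 + g(-127)) = sqrt(-30037 + (88 - 11*(-127))) = sqrt(-30037 + (88 + 1397)) = sqrt(-30037 + 1485) = sqrt(-28552) = 2*I*sqrt(7138)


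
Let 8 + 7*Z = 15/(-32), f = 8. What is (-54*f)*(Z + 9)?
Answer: -47115/14 ≈ -3365.4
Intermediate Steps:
Z = -271/224 (Z = -8/7 + (15/(-32))/7 = -8/7 + (15*(-1/32))/7 = -8/7 + (⅐)*(-15/32) = -8/7 - 15/224 = -271/224 ≈ -1.2098)
(-54*f)*(Z + 9) = (-54*8)*(-271/224 + 9) = -432*1745/224 = -47115/14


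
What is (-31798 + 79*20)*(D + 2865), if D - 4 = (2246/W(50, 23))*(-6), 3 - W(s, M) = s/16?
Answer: -3344437586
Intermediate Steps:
W(s, M) = 3 - s/16
D = 107812 (D = 4 + (2246/(3 - 1/16*50))*(-6) = 4 + (2246/(3 - 25/8))*(-6) = 4 + (2246/(-⅛))*(-6) = 4 + (2246*(-8))*(-6) = 4 - 17968*(-6) = 4 + 107808 = 107812)
(-31798 + 79*20)*(D + 2865) = (-31798 + 79*20)*(107812 + 2865) = (-31798 + 1580)*110677 = -30218*110677 = -3344437586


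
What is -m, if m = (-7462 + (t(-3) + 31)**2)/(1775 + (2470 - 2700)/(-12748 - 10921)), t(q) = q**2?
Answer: 46249226/14004235 ≈ 3.3025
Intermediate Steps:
m = -46249226/14004235 (m = (-7462 + ((-3)**2 + 31)**2)/(1775 + (2470 - 2700)/(-12748 - 10921)) = (-7462 + (9 + 31)**2)/(1775 - 230/(-23669)) = (-7462 + 40**2)/(1775 - 230*(-1/23669)) = (-7462 + 1600)/(1775 + 230/23669) = -5862/42012705/23669 = -5862*23669/42012705 = -46249226/14004235 ≈ -3.3025)
-m = -1*(-46249226/14004235) = 46249226/14004235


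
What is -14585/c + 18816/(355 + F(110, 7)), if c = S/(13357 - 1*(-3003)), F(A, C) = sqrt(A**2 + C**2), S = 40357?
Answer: -137257392040/23447417 - 96*sqrt(12149)/581 ≈ -5872.0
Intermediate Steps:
c = 40357/16360 (c = 40357/(13357 - 1*(-3003)) = 40357/(13357 + 3003) = 40357/16360 ≈ 2.4668)
-14585/c + 18816/(355 + F(110, 7)) = -14585/40357/16360 + 18816/(355 + sqrt(110**2 + 7**2)) = -14585*16360/40357 + 18816/(355 + sqrt(12100 + 49)) = -238610600/40357 + 18816/(355 + sqrt(12149))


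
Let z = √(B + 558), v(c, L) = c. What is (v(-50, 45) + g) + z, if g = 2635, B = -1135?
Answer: 2585 + I*√577 ≈ 2585.0 + 24.021*I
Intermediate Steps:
z = I*√577 (z = √(-1135 + 558) = √(-577) = I*√577 ≈ 24.021*I)
(v(-50, 45) + g) + z = (-50 + 2635) + I*√577 = 2585 + I*√577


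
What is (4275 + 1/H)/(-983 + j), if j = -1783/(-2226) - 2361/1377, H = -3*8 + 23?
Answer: -1455630372/335099329 ≈ -4.3439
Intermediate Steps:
H = -1 (H = -24 + 23 = -1)
j = -311155/340578 (j = -1783*(-1/2226) - 2361*1/1377 = 1783/2226 - 787/459 = -311155/340578 ≈ -0.91361)
(4275 + 1/H)/(-983 + j) = (4275 + 1/(-1))/(-983 - 311155/340578) = (4275 - 1)/(-335099329/340578) = 4274*(-340578/335099329) = -1455630372/335099329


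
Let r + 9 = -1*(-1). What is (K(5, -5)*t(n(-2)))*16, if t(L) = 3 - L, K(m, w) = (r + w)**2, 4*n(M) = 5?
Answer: 4732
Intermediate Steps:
r = -8 (r = -9 - 1*(-1) = -9 + 1 = -8)
n(M) = 5/4 (n(M) = (1/4)*5 = 5/4)
K(m, w) = (-8 + w)**2
(K(5, -5)*t(n(-2)))*16 = ((-8 - 5)**2*(3 - 1*5/4))*16 = ((-13)**2*(3 - 5/4))*16 = (169*(7/4))*16 = (1183/4)*16 = 4732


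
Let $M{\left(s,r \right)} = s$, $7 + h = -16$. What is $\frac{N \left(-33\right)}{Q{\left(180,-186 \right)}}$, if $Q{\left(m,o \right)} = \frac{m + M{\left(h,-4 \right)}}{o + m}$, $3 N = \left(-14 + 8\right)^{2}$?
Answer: $\frac{2376}{157} \approx 15.134$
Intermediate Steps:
$h = -23$ ($h = -7 - 16 = -23$)
$N = 12$ ($N = \frac{\left(-14 + 8\right)^{2}}{3} = \frac{\left(-6\right)^{2}}{3} = \frac{1}{3} \cdot 36 = 12$)
$Q{\left(m,o \right)} = \frac{-23 + m}{m + o}$ ($Q{\left(m,o \right)} = \frac{m - 23}{o + m} = \frac{-23 + m}{m + o}$)
$\frac{N \left(-33\right)}{Q{\left(180,-186 \right)}} = \frac{12 \left(-33\right)}{\frac{1}{180 - 186} \left(-23 + 180\right)} = - \frac{396}{\frac{1}{-6} \cdot 157} = - \frac{396}{\left(- \frac{1}{6}\right) 157} = - \frac{396}{- \frac{157}{6}} = \left(-396\right) \left(- \frac{6}{157}\right) = \frac{2376}{157}$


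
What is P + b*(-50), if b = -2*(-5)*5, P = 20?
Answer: -2480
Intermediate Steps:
b = 50 (b = 10*5 = 50)
P + b*(-50) = 20 + 50*(-50) = 20 - 2500 = -2480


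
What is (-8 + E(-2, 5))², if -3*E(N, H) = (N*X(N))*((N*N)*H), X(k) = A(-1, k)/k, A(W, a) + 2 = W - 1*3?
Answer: 1024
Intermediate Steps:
A(W, a) = -5 + W (A(W, a) = -2 + (W - 1*3) = -2 + (W - 3) = -2 + (-3 + W) = -5 + W)
X(k) = -6/k (X(k) = (-5 - 1)/k = -6/k)
E(N, H) = 2*H*N² (E(N, H) = -N*(-6/N)*(N*N)*H/3 = -(-2)*N²*H = -(-2)*H*N² = 2*H*N²)
(-8 + E(-2, 5))² = (-8 + 2*5*(-2)²)² = (-8 + 2*5*4)² = (-8 + 40)² = 32² = 1024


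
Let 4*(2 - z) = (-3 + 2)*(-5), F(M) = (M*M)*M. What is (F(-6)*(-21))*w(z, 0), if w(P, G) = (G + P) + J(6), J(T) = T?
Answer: 30618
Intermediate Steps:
F(M) = M**3 (F(M) = M**2*M = M**3)
z = 3/4 (z = 2 - (-3 + 2)*(-5)/4 = 2 - (-1)*(-5)/4 = 2 - 1/4*5 = 2 - 5/4 = 3/4 ≈ 0.75000)
w(P, G) = 6 + G + P (w(P, G) = (G + P) + 6 = 6 + G + P)
(F(-6)*(-21))*w(z, 0) = ((-6)**3*(-21))*(6 + 0 + 3/4) = -216*(-21)*(27/4) = 4536*(27/4) = 30618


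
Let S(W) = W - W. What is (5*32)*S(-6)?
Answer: 0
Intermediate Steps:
S(W) = 0
(5*32)*S(-6) = (5*32)*0 = 160*0 = 0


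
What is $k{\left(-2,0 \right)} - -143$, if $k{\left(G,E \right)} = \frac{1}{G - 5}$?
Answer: $\frac{1000}{7} \approx 142.86$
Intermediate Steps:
$k{\left(G,E \right)} = \frac{1}{-5 + G}$
$k{\left(-2,0 \right)} - -143 = \frac{1}{-5 - 2} - -143 = \frac{1}{-7} + 143 = - \frac{1}{7} + 143 = \frac{1000}{7}$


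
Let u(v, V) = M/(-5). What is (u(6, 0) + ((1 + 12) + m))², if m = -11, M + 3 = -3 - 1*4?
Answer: 16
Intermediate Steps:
M = -10 (M = -3 + (-3 - 1*4) = -3 + (-3 - 4) = -3 - 7 = -10)
u(v, V) = 2 (u(v, V) = -10/(-5) = -10*(-⅕) = 2)
(u(6, 0) + ((1 + 12) + m))² = (2 + ((1 + 12) - 11))² = (2 + (13 - 11))² = (2 + 2)² = 4² = 16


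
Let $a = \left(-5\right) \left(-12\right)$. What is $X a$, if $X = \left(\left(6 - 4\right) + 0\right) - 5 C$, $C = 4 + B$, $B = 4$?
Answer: $-2280$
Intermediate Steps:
$a = 60$
$C = 8$ ($C = 4 + 4 = 8$)
$X = -38$ ($X = \left(\left(6 - 4\right) + 0\right) - 40 = \left(2 + 0\right) - 40 = 2 - 40 = -38$)
$X a = \left(-38\right) 60 = -2280$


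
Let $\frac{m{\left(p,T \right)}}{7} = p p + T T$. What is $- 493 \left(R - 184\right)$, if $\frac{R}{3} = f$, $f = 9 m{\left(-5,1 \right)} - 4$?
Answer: $-2325974$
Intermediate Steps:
$m{\left(p,T \right)} = 7 T^{2} + 7 p^{2}$ ($m{\left(p,T \right)} = 7 \left(p p + T T\right) = 7 \left(p^{2} + T^{2}\right) = 7 \left(T^{2} + p^{2}\right) = 7 T^{2} + 7 p^{2}$)
$f = 1634$ ($f = 9 \left(7 \cdot 1^{2} + 7 \left(-5\right)^{2}\right) - 4 = 9 \left(7 \cdot 1 + 7 \cdot 25\right) - 4 = 9 \left(7 + 175\right) - 4 = 9 \cdot 182 - 4 = 1638 - 4 = 1634$)
$R = 4902$ ($R = 3 \cdot 1634 = 4902$)
$- 493 \left(R - 184\right) = - 493 \left(4902 - 184\right) = \left(-493\right) 4718 = -2325974$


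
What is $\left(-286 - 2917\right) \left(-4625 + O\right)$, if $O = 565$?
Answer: $13004180$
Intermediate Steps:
$\left(-286 - 2917\right) \left(-4625 + O\right) = \left(-286 - 2917\right) \left(-4625 + 565\right) = \left(-3203\right) \left(-4060\right) = 13004180$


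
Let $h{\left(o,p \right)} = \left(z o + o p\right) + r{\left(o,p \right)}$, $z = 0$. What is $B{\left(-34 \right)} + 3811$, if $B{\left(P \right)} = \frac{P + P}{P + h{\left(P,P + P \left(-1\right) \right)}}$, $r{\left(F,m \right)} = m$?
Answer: $3813$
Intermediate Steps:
$h{\left(o,p \right)} = p + o p$ ($h{\left(o,p \right)} = \left(0 o + o p\right) + p = \left(0 + o p\right) + p = o p + p = p + o p$)
$B{\left(P \right)} = 2$ ($B{\left(P \right)} = \frac{P + P}{P + \left(P + P \left(-1\right)\right) \left(1 + P\right)} = \frac{2 P}{P + \left(P - P\right) \left(1 + P\right)} = \frac{2 P}{P + 0 \left(1 + P\right)} = \frac{2 P}{P + 0} = \frac{2 P}{P} = 2$)
$B{\left(-34 \right)} + 3811 = 2 + 3811 = 3813$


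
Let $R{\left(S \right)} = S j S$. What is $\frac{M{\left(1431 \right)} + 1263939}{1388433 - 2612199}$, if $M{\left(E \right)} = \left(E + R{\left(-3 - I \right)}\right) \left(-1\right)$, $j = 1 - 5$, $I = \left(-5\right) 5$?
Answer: $- \frac{632222}{611883} \approx -1.0332$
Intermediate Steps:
$I = -25$
$j = -4$ ($j = 1 - 5 = -4$)
$R{\left(S \right)} = - 4 S^{2}$ ($R{\left(S \right)} = S \left(-4\right) S = - 4 S S = - 4 S^{2}$)
$M{\left(E \right)} = 1936 - E$ ($M{\left(E \right)} = \left(E - 4 \left(-3 - -25\right)^{2}\right) \left(-1\right) = \left(E - 4 \left(-3 + 25\right)^{2}\right) \left(-1\right) = \left(E - 4 \cdot 22^{2}\right) \left(-1\right) = \left(E - 1936\right) \left(-1\right) = \left(-1936 + E\right) \left(-1\right) = 1936 - E$)
$\frac{M{\left(1431 \right)} + 1263939}{1388433 - 2612199} = \frac{\left(1936 - 1431\right) + 1263939}{1388433 - 2612199} = \frac{\left(1936 - 1431\right) + 1263939}{-1223766} = \left(505 + 1263939\right) \left(- \frac{1}{1223766}\right) = 1264444 \left(- \frac{1}{1223766}\right) = - \frac{632222}{611883}$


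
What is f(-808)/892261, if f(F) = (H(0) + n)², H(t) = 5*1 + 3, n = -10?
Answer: 4/892261 ≈ 4.4830e-6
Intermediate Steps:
H(t) = 8 (H(t) = 5 + 3 = 8)
f(F) = 4 (f(F) = (8 - 10)² = (-2)² = 4)
f(-808)/892261 = 4/892261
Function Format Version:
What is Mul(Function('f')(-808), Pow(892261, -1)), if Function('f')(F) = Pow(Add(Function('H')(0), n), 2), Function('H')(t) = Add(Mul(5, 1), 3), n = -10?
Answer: Rational(4, 892261) ≈ 4.4830e-6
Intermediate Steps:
Function('H')(t) = 8 (Function('H')(t) = Add(5, 3) = 8)
Function('f')(F) = 4 (Function('f')(F) = Pow(Add(8, -10), 2) = Pow(-2, 2) = 4)
Mul(Function('f')(-808), Pow(892261, -1)) = Mul(4, Pow(892261, -1)) = Mul(4, Rational(1, 892261)) = Rational(4, 892261)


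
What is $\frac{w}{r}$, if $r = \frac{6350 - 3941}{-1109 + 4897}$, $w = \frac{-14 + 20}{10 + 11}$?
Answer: $\frac{7576}{16863} \approx 0.44927$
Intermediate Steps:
$w = \frac{2}{7}$ ($w = \frac{6}{21} = 6 \cdot \frac{1}{21} = \frac{2}{7} \approx 0.28571$)
$r = \frac{2409}{3788} \approx 0.63596$
$\frac{w}{r} = \frac{1}{\frac{2409}{3788}} \cdot \frac{2}{7} = \frac{3788}{2409} \cdot \frac{2}{7} = \frac{7576}{16863}$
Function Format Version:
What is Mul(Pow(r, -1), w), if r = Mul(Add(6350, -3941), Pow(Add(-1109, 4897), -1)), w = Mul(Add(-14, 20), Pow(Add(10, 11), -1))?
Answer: Rational(7576, 16863) ≈ 0.44927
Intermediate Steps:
w = Rational(2, 7) (w = Mul(6, Pow(21, -1)) = Mul(6, Rational(1, 21)) = Rational(2, 7) ≈ 0.28571)
r = Rational(2409, 3788) (r = Mul(2409, Pow(3788, -1)) = Mul(2409, Rational(1, 3788)) = Rational(2409, 3788) ≈ 0.63596)
Mul(Pow(r, -1), w) = Mul(Pow(Rational(2409, 3788), -1), Rational(2, 7)) = Mul(Rational(3788, 2409), Rational(2, 7)) = Rational(7576, 16863)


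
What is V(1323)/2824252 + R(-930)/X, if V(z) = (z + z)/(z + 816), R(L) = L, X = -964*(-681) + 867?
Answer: -312025579183/220617039485046 ≈ -0.0014143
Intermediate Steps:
X = 657351 (X = 656484 + 867 = 657351)
V(z) = 2*z/(816 + z) (V(z) = (2*z)/(816 + z) = 2*z/(816 + z))
V(1323)/2824252 + R(-930)/X = (2*1323/(816 + 1323))/2824252 - 930/657351 = (2*1323/2139)*(1/2824252) - 930*1/657351 = (2*1323*(1/2139))*(1/2824252) - 310/219117 = (882/713)*(1/2824252) - 310/219117 = 441/1006845838 - 310/219117 = -312025579183/220617039485046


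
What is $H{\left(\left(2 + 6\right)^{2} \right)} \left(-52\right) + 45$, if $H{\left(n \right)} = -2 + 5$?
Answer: $-111$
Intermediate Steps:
$H{\left(n \right)} = 3$
$H{\left(\left(2 + 6\right)^{2} \right)} \left(-52\right) + 45 = 3 \left(-52\right) + 45 = -156 + 45 = -111$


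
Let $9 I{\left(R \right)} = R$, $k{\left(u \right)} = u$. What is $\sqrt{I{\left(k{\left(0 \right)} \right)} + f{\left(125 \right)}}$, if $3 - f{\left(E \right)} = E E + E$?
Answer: $i \sqrt{15747} \approx 125.49 i$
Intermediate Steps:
$f{\left(E \right)} = 3 - E - E^{2}$ ($f{\left(E \right)} = 3 - \left(E E + E\right) = 3 - \left(E^{2} + E\right) = 3 - \left(E + E^{2}\right) = 3 - E - E^{2}$)
$I{\left(R \right)} = \frac{R}{9}$
$\sqrt{I{\left(k{\left(0 \right)} \right)} + f{\left(125 \right)}} = \sqrt{\frac{1}{9} \cdot 0 - 15747} = \sqrt{0 - 15747} = \sqrt{-15747} = i \sqrt{15747}$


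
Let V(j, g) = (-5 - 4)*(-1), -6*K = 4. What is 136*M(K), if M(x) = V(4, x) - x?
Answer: 3944/3 ≈ 1314.7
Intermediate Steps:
K = -⅔ (K = -⅙*4 = -⅔ ≈ -0.66667)
V(j, g) = 9 (V(j, g) = -9*(-1) = 9)
M(x) = 9 - x
136*M(K) = 136*(9 - 1*(-⅔)) = 136*(9 + ⅔) = 136*(29/3) = 3944/3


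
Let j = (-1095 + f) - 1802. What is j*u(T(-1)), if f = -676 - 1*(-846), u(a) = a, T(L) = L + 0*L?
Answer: 2727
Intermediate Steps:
T(L) = L (T(L) = L + 0 = L)
f = 170 (f = -676 + 846 = 170)
j = -2727 (j = (-1095 + 170) - 1802 = -925 - 1802 = -2727)
j*u(T(-1)) = -2727*(-1) = 2727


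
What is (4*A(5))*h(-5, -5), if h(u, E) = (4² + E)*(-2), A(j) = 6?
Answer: -528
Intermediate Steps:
h(u, E) = -32 - 2*E (h(u, E) = (16 + E)*(-2) = -32 - 2*E)
(4*A(5))*h(-5, -5) = (4*6)*(-32 - 2*(-5)) = 24*(-32 + 10) = 24*(-22) = -528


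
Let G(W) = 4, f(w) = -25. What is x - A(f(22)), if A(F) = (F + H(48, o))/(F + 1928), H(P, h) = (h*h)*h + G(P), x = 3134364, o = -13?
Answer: 5964696910/1903 ≈ 3.1344e+6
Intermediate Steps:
H(P, h) = 4 + h³ (H(P, h) = (h*h)*h + 4 = h²*h + 4 = h³ + 4 = 4 + h³)
A(F) = (-2193 + F)/(1928 + F) (A(F) = (F + (4 + (-13)³))/(F + 1928) = (F + (4 - 2197))/(1928 + F) = (F - 2193)/(1928 + F) = (-2193 + F)/(1928 + F))
x - A(f(22)) = 3134364 - (-2193 - 25)/(1928 - 25) = 3134364 - (-2218)/1903 = 3134364 - 1*(-2218/1903) = 3134364 + 2218/1903 = 5964696910/1903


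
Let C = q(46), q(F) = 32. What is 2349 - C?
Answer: 2317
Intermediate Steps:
C = 32
2349 - C = 2349 - 1*32 = 2349 - 32 = 2317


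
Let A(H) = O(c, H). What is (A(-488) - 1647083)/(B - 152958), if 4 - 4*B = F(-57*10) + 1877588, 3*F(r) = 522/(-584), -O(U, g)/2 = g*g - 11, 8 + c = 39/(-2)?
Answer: 2480071632/726909385 ≈ 3.4118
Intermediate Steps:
c = -55/2 (c = -8 + 39/(-2) = -8 + 39*(-½) = -8 - 39/2 = -55/2 ≈ -27.500)
O(U, g) = 22 - 2*g² (O(U, g) = -2*(g*g - 11) = -2*(g² - 11) = -2*(-11 + g²) = 22 - 2*g²)
A(H) = 22 - 2*H²
F(r) = -87/292 (F(r) = (522/(-584))/3 = (522*(-1/584))/3 = (⅓)*(-261/292) = -87/292)
B = -548254441/1168 (B = 1 - (-87/292 + 1877588)/4 = 1 - ¼*548255609/292 = 1 - 548255609/1168 = -548254441/1168 ≈ -4.6940e+5)
(A(-488) - 1647083)/(B - 152958) = ((22 - 2*(-488)²) - 1647083)/(-548254441/1168 - 152958) = ((22 - 2*238144) - 1647083)/(-726909385/1168) = ((22 - 476288) - 1647083)*(-1168/726909385) = (-476266 - 1647083)*(-1168/726909385) = -2123349*(-1168/726909385) = 2480071632/726909385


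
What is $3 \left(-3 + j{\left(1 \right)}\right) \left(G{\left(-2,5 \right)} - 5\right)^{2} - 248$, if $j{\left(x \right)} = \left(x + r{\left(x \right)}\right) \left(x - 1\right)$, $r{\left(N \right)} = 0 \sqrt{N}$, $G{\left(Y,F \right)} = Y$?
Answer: $-689$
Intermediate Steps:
$r{\left(N \right)} = 0$
$j{\left(x \right)} = x \left(-1 + x\right)$ ($j{\left(x \right)} = \left(x + 0\right) \left(x - 1\right) = x \left(-1 + x\right)$)
$3 \left(-3 + j{\left(1 \right)}\right) \left(G{\left(-2,5 \right)} - 5\right)^{2} - 248 = 3 \left(-3 + 1 \left(-1 + 1\right)\right) \left(-2 - 5\right)^{2} - 248 = 3 \left(-3 + 1 \cdot 0\right) \left(-7\right)^{2} - 248 = 3 \left(-3 + 0\right) 49 - 248 = 3 \left(-3\right) 49 - 248 = \left(-9\right) 49 - 248 = -441 - 248 = -689$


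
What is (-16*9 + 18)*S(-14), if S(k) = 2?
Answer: -252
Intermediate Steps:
(-16*9 + 18)*S(-14) = (-16*9 + 18)*2 = (-144 + 18)*2 = -126*2 = -252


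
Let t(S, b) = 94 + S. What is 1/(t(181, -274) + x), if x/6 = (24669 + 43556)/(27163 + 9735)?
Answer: 18449/5278150 ≈ 0.0034954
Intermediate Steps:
x = 204675/18449 (x = 6*((24669 + 43556)/(27163 + 9735)) = 6*(68225/36898) = 204675/18449 ≈ 11.094)
1/(t(181, -274) + x) = 1/((94 + 181) + 204675/18449) = 1/(275 + 204675/18449) = 1/(5278150/18449) = 18449/5278150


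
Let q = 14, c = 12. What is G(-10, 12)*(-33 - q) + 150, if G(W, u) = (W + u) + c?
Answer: -508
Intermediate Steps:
G(W, u) = 12 + W + u (G(W, u) = (W + u) + 12 = 12 + W + u)
G(-10, 12)*(-33 - q) + 150 = (12 - 10 + 12)*(-33 - 1*14) + 150 = 14*(-33 - 14) + 150 = 14*(-47) + 150 = -658 + 150 = -508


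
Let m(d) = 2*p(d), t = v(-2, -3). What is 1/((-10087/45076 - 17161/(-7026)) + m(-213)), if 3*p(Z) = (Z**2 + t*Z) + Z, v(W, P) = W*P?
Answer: 158351988/4632463691963 ≈ 3.4183e-5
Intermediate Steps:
v(W, P) = P*W
t = 6 (t = -3*(-2) = 6)
p(Z) = Z**2/3 + 7*Z/3 (p(Z) = ((Z**2 + 6*Z) + Z)/3 = (Z**2 + 7*Z)/3 = Z**2/3 + 7*Z/3)
m(d) = 2*d*(7 + d)/3 (m(d) = 2*(d*(7 + d)/3) = 2*d*(7 + d)/3)
1/((-10087/45076 - 17161/(-7026)) + m(-213)) = 1/((-10087/45076 - 17161/(-7026)) + (2/3)*(-213)*(7 - 213)) = 1/((-10087*1/45076 - 17161*(-1/7026)) + (2/3)*(-213)*(-206)) = 1/((-10087/45076 + 17161/7026) + 29252) = 1/(351338987/158351988 + 29252) = 1/(4632463691963/158351988) = 158351988/4632463691963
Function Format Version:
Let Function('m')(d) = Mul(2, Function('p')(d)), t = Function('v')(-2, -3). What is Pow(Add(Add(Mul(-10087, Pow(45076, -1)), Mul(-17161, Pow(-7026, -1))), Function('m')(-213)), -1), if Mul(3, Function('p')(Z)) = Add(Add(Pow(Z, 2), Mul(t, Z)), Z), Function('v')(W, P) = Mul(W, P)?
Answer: Rational(158351988, 4632463691963) ≈ 3.4183e-5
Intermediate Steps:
Function('v')(W, P) = Mul(P, W)
t = 6 (t = Mul(-3, -2) = 6)
Function('p')(Z) = Add(Mul(Rational(1, 3), Pow(Z, 2)), Mul(Rational(7, 3), Z)) (Function('p')(Z) = Mul(Rational(1, 3), Add(Add(Pow(Z, 2), Mul(6, Z)), Z)) = Mul(Rational(1, 3), Add(Pow(Z, 2), Mul(7, Z))) = Add(Mul(Rational(1, 3), Pow(Z, 2)), Mul(Rational(7, 3), Z)))
Function('m')(d) = Mul(Rational(2, 3), d, Add(7, d)) (Function('m')(d) = Mul(2, Mul(Rational(1, 3), d, Add(7, d))) = Mul(Rational(2, 3), d, Add(7, d)))
Pow(Add(Add(Mul(-10087, Pow(45076, -1)), Mul(-17161, Pow(-7026, -1))), Function('m')(-213)), -1) = Pow(Add(Add(Mul(-10087, Pow(45076, -1)), Mul(-17161, Pow(-7026, -1))), Mul(Rational(2, 3), -213, Add(7, -213))), -1) = Pow(Add(Add(Mul(-10087, Rational(1, 45076)), Mul(-17161, Rational(-1, 7026))), Mul(Rational(2, 3), -213, -206)), -1) = Pow(Add(Add(Rational(-10087, 45076), Rational(17161, 7026)), 29252), -1) = Pow(Add(Rational(351338987, 158351988), 29252), -1) = Pow(Rational(4632463691963, 158351988), -1) = Rational(158351988, 4632463691963)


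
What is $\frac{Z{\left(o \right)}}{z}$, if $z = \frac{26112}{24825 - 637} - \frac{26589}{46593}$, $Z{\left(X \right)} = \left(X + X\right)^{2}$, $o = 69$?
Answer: $\frac{1788535485108}{47791807} \approx 37424.0$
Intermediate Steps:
$Z{\left(X \right)} = 4 X^{2}$ ($Z{\left(X \right)} = \left(2 X\right)^{2} = 4 X^{2}$)
$z = \frac{47791807}{93915957}$ ($z = \frac{26112}{24825 - 637} - \frac{8863}{15531} = \frac{26112}{24188} - \frac{8863}{15531} = 26112 \cdot \frac{1}{24188} - \frac{8863}{15531} = \frac{6528}{6047} - \frac{8863}{15531} = \frac{47791807}{93915957} \approx 0.50888$)
$\frac{Z{\left(o \right)}}{z} = \frac{4 \cdot 69^{2}}{\frac{47791807}{93915957}} = 4 \cdot 4761 \cdot \frac{93915957}{47791807} = 19044 \cdot \frac{93915957}{47791807} = \frac{1788535485108}{47791807}$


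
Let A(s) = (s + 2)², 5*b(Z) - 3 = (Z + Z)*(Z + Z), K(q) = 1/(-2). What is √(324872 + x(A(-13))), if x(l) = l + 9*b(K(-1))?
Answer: √8125005/5 ≈ 570.09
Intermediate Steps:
K(q) = -½
b(Z) = ⅗ + 4*Z²/5 (b(Z) = ⅗ + ((Z + Z)*(Z + Z))/5 = ⅗ + ((2*Z)*(2*Z))/5 = ⅗ + (4*Z²)/5 = ⅗ + 4*Z²/5)
A(s) = (2 + s)²
x(l) = 36/5 + l (x(l) = l + 9*(⅗ + 4*(-½)²/5) = l + 9*(⅗ + (⅘)*(¼)) = l + 9*(⅗ + ⅕) = l + 9*(⅘) = l + 36/5 = 36/5 + l)
√(324872 + x(A(-13))) = √(324872 + (36/5 + (2 - 13)²)) = √(324872 + (36/5 + (-11)²)) = √(324872 + (36/5 + 121)) = √(324872 + 641/5) = √(1625001/5) = √8125005/5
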